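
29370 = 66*445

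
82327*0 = 0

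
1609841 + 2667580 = 4277421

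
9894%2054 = 1678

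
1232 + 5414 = 6646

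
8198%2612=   362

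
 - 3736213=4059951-7796164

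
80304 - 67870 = 12434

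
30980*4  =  123920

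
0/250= 0 = 0.00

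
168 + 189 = 357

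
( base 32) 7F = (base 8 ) 357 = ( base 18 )d5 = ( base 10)239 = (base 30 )7T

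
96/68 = 24/17  =  1.41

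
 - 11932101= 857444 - 12789545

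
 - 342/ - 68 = 171/34 =5.03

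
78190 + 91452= 169642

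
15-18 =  - 3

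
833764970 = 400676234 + 433088736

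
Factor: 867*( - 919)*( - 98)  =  78083754=2^1 * 3^1*7^2*17^2*919^1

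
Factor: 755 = 5^1 * 151^1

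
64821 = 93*697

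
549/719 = 549/719 = 0.76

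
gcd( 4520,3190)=10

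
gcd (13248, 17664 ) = 4416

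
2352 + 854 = 3206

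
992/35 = 28 + 12/35 = 28.34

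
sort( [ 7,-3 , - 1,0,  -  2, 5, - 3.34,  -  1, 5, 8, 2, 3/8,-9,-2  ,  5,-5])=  [ - 9, - 5,-3.34,-3, - 2,-2, - 1,-1, 0,  3/8,2, 5, 5, 5,7 , 8]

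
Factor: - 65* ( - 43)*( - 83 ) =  - 5^1*13^1*43^1 * 83^1 = - 231985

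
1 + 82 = 83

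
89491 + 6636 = 96127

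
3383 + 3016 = 6399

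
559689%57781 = 39660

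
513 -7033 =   -  6520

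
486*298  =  144828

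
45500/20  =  2275 = 2275.00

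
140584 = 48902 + 91682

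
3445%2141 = 1304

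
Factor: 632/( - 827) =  - 2^3*79^1 * 827^( - 1)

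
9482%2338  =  130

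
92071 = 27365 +64706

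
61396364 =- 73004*( - 841)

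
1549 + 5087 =6636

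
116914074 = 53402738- - 63511336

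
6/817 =6/817 = 0.01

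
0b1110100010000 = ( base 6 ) 54240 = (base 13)3504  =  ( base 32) 78g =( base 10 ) 7440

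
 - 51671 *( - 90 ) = 4650390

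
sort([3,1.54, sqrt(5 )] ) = [ 1.54, sqrt( 5), 3 ] 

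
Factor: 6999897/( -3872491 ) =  - 3^1*7^( - 1)*41^( - 1 )* 73^1 * 103^(  -  1)*131^ ( - 1 )*  31963^1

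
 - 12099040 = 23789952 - 35888992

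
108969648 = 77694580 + 31275068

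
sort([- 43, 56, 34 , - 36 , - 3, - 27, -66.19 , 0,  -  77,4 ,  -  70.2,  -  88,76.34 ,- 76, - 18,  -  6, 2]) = [ - 88, - 77,  -  76, - 70.2, - 66.19,  -  43 , - 36, -27,-18, - 6 , - 3 , 0,2,4, 34,  56, 76.34]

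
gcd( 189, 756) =189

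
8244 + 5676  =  13920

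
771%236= 63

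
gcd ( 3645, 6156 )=81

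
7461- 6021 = 1440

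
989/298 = 3 + 95/298 = 3.32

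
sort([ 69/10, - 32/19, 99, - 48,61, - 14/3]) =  [ -48, - 14/3 , - 32/19,  69/10, 61,99]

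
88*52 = 4576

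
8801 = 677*13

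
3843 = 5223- 1380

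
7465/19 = 7465/19 = 392.89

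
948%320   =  308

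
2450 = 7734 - 5284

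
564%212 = 140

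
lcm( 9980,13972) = 69860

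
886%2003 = 886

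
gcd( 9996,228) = 12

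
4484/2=2242 = 2242.00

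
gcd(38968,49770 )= 2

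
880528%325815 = 228898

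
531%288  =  243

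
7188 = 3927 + 3261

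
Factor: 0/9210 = 0^1 = 0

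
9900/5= 1980 = 1980.00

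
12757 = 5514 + 7243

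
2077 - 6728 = -4651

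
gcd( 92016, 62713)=1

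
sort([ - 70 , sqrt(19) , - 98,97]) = [ - 98, - 70, sqrt(19),97] 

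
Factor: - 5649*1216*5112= -35115268608 = -  2^9*3^3*7^1*19^1*71^1*269^1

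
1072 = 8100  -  7028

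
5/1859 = 5/1859 = 0.00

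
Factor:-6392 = -2^3 * 17^1*47^1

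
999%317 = 48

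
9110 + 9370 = 18480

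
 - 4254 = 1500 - 5754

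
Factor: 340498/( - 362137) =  - 2^1*170249^1*  362137^( - 1)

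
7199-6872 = 327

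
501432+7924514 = 8425946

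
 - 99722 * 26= - 2592772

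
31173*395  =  12313335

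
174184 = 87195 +86989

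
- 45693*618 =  -28238274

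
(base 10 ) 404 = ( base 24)GK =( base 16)194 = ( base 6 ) 1512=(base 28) EC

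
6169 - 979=5190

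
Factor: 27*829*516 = 11549628 = 2^2*3^4*43^1*829^1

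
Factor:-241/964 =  - 1/4 = - 2^( - 2) 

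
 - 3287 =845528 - 848815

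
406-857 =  - 451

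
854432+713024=1567456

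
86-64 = 22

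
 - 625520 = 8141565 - 8767085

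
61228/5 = 12245+3/5 = 12245.60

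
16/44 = 4/11 = 0.36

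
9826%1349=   383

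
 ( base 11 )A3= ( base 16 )71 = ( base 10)113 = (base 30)3n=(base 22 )53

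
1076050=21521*50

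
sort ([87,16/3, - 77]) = [ - 77, 16/3,87] 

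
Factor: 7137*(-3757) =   -  3^2*13^2*17^2*61^1 = - 26813709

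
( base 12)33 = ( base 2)100111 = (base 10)39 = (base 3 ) 1110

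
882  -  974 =-92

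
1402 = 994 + 408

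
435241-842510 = -407269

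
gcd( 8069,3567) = 1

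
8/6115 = 8/6115 = 0.00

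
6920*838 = 5798960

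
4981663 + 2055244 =7036907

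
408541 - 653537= - 244996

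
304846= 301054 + 3792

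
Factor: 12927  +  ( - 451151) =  - 2^4*61^1*449^1 = - 438224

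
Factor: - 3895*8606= -2^1*5^1 * 13^1*19^1 * 41^1*331^1  =  - 33520370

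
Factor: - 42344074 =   -  2^1*21172037^1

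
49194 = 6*8199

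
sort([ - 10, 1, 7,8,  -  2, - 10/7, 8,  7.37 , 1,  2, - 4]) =[ - 10,-4, - 2, - 10/7, 1 , 1,2,7, 7.37, 8,8] 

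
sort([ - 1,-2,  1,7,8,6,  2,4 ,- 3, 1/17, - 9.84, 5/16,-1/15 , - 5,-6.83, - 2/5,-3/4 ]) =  [ - 9.84, - 6.83, - 5, - 3,  -  2, - 1,- 3/4 , - 2/5, - 1/15, 1/17, 5/16, 1, 2, 4,6, 7,8]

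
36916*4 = 147664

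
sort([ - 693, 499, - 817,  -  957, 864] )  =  [ - 957, - 817 ,  -  693 , 499, 864] 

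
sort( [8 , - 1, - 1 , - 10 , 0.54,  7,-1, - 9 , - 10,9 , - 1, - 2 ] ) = [ - 10,- 10,  -  9, - 2, - 1, - 1, - 1,-1, 0.54,7,8, 9]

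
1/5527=1/5527 = 0.00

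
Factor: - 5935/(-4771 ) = 5^1*13^(  -  1 )*367^( - 1)*1187^1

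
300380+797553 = 1097933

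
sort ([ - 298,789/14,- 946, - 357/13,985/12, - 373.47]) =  [ - 946 , - 373.47,-298, -357/13,789/14,985/12] 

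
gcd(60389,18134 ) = 1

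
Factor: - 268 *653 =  - 175004 = - 2^2*67^1 * 653^1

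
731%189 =164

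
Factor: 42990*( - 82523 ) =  - 3547663770 = - 2^1*3^1*5^1 * 7^1*1433^1 * 11789^1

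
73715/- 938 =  - 79 + 387/938= - 78.59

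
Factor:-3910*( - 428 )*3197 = 2^3*5^1*17^1*23^2*107^1*139^1=5350115560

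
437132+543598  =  980730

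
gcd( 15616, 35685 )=61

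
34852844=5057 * 6892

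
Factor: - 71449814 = -2^1*499^1 * 71593^1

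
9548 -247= 9301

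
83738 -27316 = 56422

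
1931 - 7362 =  -5431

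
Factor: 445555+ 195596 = 641151 = 3^2*7^1*10177^1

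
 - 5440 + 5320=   -  120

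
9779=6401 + 3378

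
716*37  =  26492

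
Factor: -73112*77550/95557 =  - 2^4 * 3^1*5^2*7^( - 1 ) * 13^1*17^ ( - 1) * 19^1*37^1*47^1*73^ ( - 1) = -515439600/8687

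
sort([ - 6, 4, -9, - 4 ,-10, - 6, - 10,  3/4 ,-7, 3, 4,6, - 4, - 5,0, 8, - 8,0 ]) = [ - 10,  -  10,-9, - 8, - 7, - 6,-6,  -  5,-4, -4,0,0,3/4 , 3,4,4, 6,8] 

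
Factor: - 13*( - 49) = 7^2*13^1=637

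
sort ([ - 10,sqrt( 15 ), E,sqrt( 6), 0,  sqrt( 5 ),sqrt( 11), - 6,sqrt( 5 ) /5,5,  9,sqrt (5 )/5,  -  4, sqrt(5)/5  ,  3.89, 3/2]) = [ - 10, - 6,  -  4,0, sqrt( 5)/5, sqrt( 5)/5,  sqrt( 5)/5, 3/2, sqrt( 5), sqrt(6 ), E,sqrt( 11), sqrt (15 ) , 3.89, 5,9]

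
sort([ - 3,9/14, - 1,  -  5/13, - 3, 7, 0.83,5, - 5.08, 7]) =[ - 5.08,-3, - 3, - 1, - 5/13, 9/14,0.83, 5,7, 7 ]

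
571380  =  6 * 95230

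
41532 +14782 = 56314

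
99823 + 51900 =151723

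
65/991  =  65/991= 0.07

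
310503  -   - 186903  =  497406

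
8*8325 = 66600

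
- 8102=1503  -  9605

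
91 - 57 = 34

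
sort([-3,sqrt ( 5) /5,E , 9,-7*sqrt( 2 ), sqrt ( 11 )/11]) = [ - 7*sqrt ( 2), - 3, sqrt ( 11 )/11,sqrt(5 ) /5,E,9 ] 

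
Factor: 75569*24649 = 13^1*157^2 * 5813^1 = 1862700281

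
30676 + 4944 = 35620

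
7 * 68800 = 481600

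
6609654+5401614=12011268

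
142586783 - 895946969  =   - 753360186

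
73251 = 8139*9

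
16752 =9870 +6882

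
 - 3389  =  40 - 3429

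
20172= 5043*4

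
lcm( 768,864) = 6912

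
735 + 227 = 962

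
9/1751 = 9/1751 =0.01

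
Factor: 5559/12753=3^( - 1)*13^(-1)*17^1= 17/39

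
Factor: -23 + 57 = 34 = 2^1*17^1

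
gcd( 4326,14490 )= 42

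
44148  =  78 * 566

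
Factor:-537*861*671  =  -310241547=-3^2*7^1*11^1*41^1*61^1 * 179^1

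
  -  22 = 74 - 96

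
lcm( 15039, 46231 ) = 1248237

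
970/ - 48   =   -485/24 = - 20.21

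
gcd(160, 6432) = 32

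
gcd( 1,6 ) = 1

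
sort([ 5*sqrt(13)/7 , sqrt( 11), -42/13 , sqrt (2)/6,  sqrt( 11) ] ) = [-42/13,sqrt ( 2)/6,5*sqrt(  13)/7,sqrt( 11 ),sqrt( 11)]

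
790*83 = 65570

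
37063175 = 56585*655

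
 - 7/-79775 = 7/79775 = 0.00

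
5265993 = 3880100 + 1385893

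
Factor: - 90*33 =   -  2970 =- 2^1*3^3*5^1 * 11^1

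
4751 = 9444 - 4693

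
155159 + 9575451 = 9730610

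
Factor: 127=127^1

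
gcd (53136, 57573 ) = 9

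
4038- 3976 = 62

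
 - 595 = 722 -1317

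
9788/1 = 9788= 9788.00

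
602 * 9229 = 5555858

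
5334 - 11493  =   - 6159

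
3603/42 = 85 + 11/14=   85.79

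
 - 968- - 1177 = 209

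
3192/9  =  354+2/3 = 354.67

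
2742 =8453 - 5711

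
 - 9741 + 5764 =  - 3977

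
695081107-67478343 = 627602764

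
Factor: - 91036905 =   -  3^1*5^1*6069127^1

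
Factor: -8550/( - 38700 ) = 19/86=2^( - 1)*19^1*43^( - 1)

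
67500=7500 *9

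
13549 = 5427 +8122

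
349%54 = 25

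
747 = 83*9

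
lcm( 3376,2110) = 16880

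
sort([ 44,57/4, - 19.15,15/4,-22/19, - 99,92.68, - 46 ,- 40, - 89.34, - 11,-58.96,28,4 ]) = [ - 99, - 89.34, - 58.96, - 46,-40, - 19.15,-11, - 22/19, 15/4, 4,57/4,28, 44, 92.68 ] 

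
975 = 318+657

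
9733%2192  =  965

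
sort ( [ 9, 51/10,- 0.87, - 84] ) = [ - 84,  -  0.87 , 51/10,9]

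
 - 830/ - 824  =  415/412 = 1.01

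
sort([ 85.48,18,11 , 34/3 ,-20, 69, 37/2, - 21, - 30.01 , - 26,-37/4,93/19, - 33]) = [ - 33, - 30.01,-26,-21, - 20,-37/4, 93/19,11,  34/3, 18, 37/2,  69, 85.48 ] 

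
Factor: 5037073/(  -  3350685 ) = - 3^( -1)*5^( - 1)*13^(-1)*73^1 * 17183^( - 1)*69001^1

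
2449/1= 2449 = 2449.00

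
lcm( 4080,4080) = 4080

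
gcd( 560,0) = 560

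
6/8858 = 3/4429=0.00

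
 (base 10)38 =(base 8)46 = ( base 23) 1F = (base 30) 18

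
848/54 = 424/27 = 15.70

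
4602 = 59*78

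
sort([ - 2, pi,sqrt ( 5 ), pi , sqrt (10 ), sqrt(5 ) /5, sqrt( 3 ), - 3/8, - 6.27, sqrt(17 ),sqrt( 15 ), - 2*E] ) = [ - 6.27, - 2*E, - 2, - 3/8,sqrt( 5)/5, sqrt(3 ), sqrt( 5) , pi, pi, sqrt(10),  sqrt( 15),sqrt( 17)] 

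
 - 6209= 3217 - 9426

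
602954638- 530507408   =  72447230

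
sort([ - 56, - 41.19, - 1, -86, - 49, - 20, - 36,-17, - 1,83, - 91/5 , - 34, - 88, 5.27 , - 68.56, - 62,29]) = [ - 88,  -  86,-68.56, -62, - 56,-49,-41.19, - 36, - 34, - 20, - 91/5, - 17, - 1, - 1, 5.27, 29,  83]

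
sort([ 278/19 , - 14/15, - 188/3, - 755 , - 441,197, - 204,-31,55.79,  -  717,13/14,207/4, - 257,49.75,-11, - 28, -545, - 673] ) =[ - 755,-717, -673 , - 545 , - 441, - 257, - 204, - 188/3, - 31, - 28, - 11 , - 14/15,  13/14,278/19, 49.75,207/4, 55.79,197]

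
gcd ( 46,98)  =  2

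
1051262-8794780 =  - 7743518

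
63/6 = 21/2 = 10.50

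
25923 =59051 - 33128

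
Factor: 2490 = 2^1 * 3^1*5^1*83^1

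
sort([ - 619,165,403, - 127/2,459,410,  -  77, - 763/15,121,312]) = [ - 619, - 77,  -  127/2,-763/15,121,  165,  312 , 403,  410,459]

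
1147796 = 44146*26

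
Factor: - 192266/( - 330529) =2^1*251^1*863^ ( -1) = 502/863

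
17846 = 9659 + 8187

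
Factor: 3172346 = 2^1*577^1*2749^1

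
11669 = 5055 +6614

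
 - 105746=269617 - 375363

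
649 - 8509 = - 7860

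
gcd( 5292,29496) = 12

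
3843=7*549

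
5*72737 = 363685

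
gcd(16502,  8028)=446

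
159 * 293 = 46587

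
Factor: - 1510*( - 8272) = 12490720 = 2^5*5^1 *11^1 * 47^1*  151^1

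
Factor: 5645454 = 2^1 * 3^1*41^1*53^1 * 433^1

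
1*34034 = 34034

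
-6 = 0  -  6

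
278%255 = 23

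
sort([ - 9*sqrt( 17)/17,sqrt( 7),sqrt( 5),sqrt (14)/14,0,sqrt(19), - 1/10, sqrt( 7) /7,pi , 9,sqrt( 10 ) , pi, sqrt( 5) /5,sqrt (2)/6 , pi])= [-9*sqrt( 17)/17, - 1/10,0 , sqrt( 2)/6,sqrt(14 )/14,sqrt(7)/7 , sqrt(5)/5,sqrt( 5),sqrt(7), pi,pi, pi, sqrt( 10),sqrt(19 ), 9 ] 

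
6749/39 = 6749/39 = 173.05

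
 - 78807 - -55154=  - 23653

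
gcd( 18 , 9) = 9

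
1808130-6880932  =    -  5072802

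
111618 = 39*2862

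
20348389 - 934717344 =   -  914368955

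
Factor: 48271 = 48271^1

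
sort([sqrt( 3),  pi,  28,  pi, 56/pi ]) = [ sqrt(3),pi, pi,  56/pi, 28] 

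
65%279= 65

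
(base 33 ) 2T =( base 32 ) 2V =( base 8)137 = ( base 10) 95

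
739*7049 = 5209211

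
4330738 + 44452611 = 48783349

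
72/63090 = 4/3505 = 0.00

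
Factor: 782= 2^1*17^1*23^1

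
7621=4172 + 3449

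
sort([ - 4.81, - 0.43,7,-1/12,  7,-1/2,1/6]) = [ - 4.81, - 1/2, - 0.43, - 1/12,1/6,7, 7 ] 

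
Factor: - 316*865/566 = -2^1*5^1*79^1*173^1*283^ ( - 1) =-136670/283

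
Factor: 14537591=1949^1*7459^1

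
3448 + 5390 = 8838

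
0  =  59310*0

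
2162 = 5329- 3167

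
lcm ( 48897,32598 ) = 97794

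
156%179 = 156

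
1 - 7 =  - 6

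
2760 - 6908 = -4148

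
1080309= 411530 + 668779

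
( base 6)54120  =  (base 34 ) 6de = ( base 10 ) 7392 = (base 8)16340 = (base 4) 1303200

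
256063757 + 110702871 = 366766628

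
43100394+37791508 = 80891902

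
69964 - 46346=23618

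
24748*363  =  8983524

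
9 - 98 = -89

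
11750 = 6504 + 5246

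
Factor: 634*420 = 2^3 *3^1 * 5^1 * 7^1*317^1 = 266280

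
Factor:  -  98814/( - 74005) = 2^1 *3^1*5^ (  -  1)*19^(- 2 )*41^( - 1 )*43^1*383^1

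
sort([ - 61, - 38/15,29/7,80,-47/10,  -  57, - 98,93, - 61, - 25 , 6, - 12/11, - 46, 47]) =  [ - 98, - 61, - 61, - 57, - 46, - 25,-47/10 , - 38/15, - 12/11,29/7, 6,47, 80,  93 ]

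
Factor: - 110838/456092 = -87/358= - 2^( - 1)*3^1 * 29^1*179^( - 1 )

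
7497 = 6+7491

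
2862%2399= 463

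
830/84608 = 415/42304 = 0.01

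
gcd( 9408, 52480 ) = 64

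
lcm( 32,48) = 96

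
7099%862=203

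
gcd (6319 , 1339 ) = 1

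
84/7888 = 21/1972 = 0.01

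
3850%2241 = 1609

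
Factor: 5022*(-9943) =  - 49933746 = - 2^1*3^4 * 31^1*61^1*163^1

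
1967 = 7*281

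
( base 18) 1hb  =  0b1010000001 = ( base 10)641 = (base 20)1c1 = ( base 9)782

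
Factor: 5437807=17^1*79^1 * 4049^1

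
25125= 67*375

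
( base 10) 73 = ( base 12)61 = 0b1001001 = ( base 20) 3D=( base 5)243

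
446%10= 6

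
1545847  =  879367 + 666480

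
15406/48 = 320 + 23/24 = 320.96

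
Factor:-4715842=-2^1 * 2357921^1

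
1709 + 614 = 2323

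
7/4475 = 7/4475 =0.00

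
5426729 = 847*6407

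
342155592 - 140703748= 201451844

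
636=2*318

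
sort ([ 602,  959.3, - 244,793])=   [ - 244 , 602, 793,  959.3 ]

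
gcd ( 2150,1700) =50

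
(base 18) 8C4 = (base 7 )11125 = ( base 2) 101011111100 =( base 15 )c77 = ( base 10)2812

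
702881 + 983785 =1686666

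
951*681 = 647631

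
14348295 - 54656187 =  - 40307892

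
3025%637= 477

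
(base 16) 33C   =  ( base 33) P3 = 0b1100111100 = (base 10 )828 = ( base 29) SG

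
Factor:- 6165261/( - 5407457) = 3^3*11^ (-1)*19^( - 1) *389^1 * 587^1* 25873^ (-1) 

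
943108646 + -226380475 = 716728171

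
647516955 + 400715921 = 1048232876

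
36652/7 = 5236 = 5236.00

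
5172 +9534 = 14706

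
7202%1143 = 344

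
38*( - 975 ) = - 37050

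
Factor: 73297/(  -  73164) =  - 2^( - 2 )*3^(-1)*13^( - 1 )*37^1*67^(-1)  *  283^1 = - 10471/10452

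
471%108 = 39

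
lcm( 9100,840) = 54600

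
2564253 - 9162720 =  - 6598467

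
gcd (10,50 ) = 10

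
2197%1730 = 467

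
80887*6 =485322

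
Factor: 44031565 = 5^1 * 8806313^1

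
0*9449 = 0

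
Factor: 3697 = 3697^1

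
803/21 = 803/21 = 38.24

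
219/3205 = 219/3205 = 0.07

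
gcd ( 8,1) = 1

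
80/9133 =80/9133 = 0.01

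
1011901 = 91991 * 11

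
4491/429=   1497/143 = 10.47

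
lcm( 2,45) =90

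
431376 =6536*66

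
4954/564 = 2477/282 = 8.78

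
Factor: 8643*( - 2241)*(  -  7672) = 2^3*3^4*7^1*43^1*67^1*83^1*137^1 = 148598684136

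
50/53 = 50/53 = 0.94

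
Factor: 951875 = 5^4*1523^1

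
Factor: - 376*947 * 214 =  -  76199408 = - 2^4*47^1 * 107^1*947^1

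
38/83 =38/83 =0.46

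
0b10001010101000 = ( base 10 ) 8872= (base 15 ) 2967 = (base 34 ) 7MW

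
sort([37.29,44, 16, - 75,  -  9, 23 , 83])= [ - 75 ,-9, 16, 23,37.29, 44,  83]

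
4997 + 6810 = 11807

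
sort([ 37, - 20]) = [ - 20,37]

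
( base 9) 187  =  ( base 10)160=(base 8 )240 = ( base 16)A0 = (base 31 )55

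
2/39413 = 2/39413 =0.00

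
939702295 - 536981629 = 402720666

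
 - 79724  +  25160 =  - 54564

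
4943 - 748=4195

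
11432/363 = 11432/363 = 31.49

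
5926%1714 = 784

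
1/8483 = 1/8483 = 0.00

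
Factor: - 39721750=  - 2^1*5^3*59^1*2693^1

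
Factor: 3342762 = 2^1*3^3*103^1*601^1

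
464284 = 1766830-1302546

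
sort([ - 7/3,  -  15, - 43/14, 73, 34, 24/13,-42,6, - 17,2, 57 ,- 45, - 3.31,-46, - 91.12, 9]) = [-91.12, - 46, - 45,-42,-17, - 15, - 3.31, - 43/14, - 7/3, 24/13 , 2,6,9, 34, 57, 73]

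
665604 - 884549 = -218945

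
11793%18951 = 11793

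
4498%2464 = 2034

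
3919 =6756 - 2837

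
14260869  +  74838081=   89098950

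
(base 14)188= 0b100111100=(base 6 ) 1244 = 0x13C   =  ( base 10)316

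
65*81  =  5265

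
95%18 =5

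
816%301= 214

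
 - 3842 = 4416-8258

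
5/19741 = 5/19741 = 0.00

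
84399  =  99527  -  15128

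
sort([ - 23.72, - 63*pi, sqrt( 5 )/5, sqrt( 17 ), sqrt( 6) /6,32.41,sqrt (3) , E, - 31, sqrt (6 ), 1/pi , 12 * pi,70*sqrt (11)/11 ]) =[ - 63*pi, -31,  -  23.72, 1/pi, sqrt(6)/6, sqrt( 5)/5 , sqrt(3), sqrt (6),E, sqrt (17),70*sqrt( 11)/11, 32.41,12*pi]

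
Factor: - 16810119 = - 3^3*43^1*14479^1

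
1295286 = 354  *3659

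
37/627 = 37/627 = 0.06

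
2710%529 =65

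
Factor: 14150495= 5^1*2830099^1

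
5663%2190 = 1283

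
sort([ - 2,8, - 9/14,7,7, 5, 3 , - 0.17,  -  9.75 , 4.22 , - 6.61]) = [ - 9.75, - 6.61,-2, - 9/14, - 0.17,3, 4.22,5 , 7,  7 , 8 ] 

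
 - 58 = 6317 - 6375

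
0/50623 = 0=   0.00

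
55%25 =5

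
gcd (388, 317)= 1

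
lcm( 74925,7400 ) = 599400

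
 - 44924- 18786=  - 63710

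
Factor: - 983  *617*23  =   - 23^1*  617^1*983^1 = - 13949753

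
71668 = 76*943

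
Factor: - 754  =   - 2^1*13^1*29^1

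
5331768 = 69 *77272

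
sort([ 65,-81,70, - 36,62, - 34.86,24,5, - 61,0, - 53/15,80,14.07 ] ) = [ - 81,-61, -36 ,- 34.86,-53/15,0, 5 , 14.07 , 24,62,65 , 70, 80]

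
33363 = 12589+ 20774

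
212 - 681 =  - 469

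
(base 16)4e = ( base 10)78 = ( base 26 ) 30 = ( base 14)58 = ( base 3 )2220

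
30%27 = 3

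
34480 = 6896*5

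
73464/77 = 73464/77=954.08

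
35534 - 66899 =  - 31365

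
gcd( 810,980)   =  10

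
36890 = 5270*7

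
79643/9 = 8849 + 2/9 = 8849.22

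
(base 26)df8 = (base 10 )9186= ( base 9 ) 13536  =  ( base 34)7w6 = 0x23E2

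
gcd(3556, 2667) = 889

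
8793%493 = 412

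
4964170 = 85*58402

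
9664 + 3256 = 12920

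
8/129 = 8/129=0.06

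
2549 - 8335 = -5786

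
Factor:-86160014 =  - 2^1*113^1*381239^1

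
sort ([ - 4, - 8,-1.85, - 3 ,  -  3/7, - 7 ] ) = [ - 8, -7 ,  -  4, - 3, - 1.85,  -  3/7]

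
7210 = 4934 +2276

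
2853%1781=1072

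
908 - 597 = 311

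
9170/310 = 917/31=29.58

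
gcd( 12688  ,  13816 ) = 8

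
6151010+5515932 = 11666942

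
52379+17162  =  69541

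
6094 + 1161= 7255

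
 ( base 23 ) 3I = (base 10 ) 87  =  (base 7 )153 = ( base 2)1010111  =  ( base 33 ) 2l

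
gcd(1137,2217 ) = 3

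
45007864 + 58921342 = 103929206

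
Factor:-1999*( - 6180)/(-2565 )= - 823588/171=- 2^2*3^( - 2 )*19^( - 1)*103^1*1999^1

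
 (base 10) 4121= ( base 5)112441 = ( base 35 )3CQ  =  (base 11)3107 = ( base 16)1019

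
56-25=31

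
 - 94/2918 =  - 1 + 1412/1459=- 0.03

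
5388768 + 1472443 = 6861211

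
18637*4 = 74548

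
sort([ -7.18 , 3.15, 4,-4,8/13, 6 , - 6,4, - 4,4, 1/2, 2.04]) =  [ - 7.18, - 6, - 4,-4, 1/2,8/13, 2.04, 3.15,4,  4,4,  6 ]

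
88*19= 1672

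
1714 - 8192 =-6478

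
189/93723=9/4463  =  0.00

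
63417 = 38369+25048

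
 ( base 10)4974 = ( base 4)1031232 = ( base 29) 5qf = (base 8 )11556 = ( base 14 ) 1b54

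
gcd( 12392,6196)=6196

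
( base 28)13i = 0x376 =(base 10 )886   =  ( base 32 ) RM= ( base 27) 15m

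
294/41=7 + 7/41 = 7.17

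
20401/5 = 4080 + 1/5 = 4080.20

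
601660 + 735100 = 1336760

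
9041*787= 7115267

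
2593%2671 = 2593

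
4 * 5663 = 22652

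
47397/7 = 6771 = 6771.00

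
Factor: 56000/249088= 125/556=2^( - 2)*5^3*139^(- 1)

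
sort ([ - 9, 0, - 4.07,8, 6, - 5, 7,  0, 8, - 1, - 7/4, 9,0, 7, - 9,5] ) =[- 9, - 9, - 5, - 4.07, - 7/4, -1, 0, 0, 0,  5, 6, 7 , 7, 8, 8, 9 ] 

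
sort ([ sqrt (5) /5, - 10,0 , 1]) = [ -10 , 0, sqrt( 5)/5,1 ]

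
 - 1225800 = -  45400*27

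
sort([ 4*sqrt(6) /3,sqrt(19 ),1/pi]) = [ 1/pi, 4*sqrt( 6)/3, sqrt(19)]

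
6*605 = 3630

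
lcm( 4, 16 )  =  16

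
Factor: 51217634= 2^1*13^1*17^1*115877^1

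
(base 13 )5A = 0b1001011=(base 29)2H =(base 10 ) 75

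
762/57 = 254/19 = 13.37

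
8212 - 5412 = 2800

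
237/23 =10+7/23  =  10.30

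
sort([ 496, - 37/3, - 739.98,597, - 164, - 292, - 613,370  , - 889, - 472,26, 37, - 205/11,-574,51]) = [ - 889, - 739.98, - 613, - 574, - 472, - 292, - 164,-205/11,  -  37/3, 26, 37, 51,370, 496, 597 ]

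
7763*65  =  504595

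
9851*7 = 68957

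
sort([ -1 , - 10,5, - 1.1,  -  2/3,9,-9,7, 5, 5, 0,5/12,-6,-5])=[ - 10,-9,-6, - 5,-1.1, - 1, - 2/3, 0,5/12,5 , 5,5, 7,  9 ]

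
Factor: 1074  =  2^1*3^1*179^1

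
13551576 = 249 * 54424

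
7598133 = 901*8433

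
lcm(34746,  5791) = 34746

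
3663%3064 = 599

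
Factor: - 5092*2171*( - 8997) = 2^2*3^1* 13^1*19^1*67^1*167^1*2999^1 = 99459423804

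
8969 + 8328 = 17297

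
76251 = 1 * 76251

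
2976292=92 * 32351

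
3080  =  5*616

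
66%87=66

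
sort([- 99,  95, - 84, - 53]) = [ - 99,-84, - 53,95 ] 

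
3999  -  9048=-5049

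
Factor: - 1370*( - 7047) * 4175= 40307078250 = 2^1* 3^5 * 5^3 *29^1*137^1*167^1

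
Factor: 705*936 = 2^3 * 3^3 * 5^1*13^1*47^1 = 659880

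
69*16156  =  1114764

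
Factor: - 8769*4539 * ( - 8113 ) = 322917609483 = 3^2 * 7^1*17^1*19^1* 37^1 * 61^1*79^1 * 89^1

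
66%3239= 66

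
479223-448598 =30625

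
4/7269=4/7269 = 0.00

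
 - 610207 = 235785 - 845992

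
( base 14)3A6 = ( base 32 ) mu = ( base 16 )2de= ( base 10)734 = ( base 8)1336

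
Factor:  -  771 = -3^1*257^1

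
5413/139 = 38 +131/139 = 38.94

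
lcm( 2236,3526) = 91676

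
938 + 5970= 6908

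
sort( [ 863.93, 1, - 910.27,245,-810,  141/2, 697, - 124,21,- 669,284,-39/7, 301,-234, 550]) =[ - 910.27, - 810,-669 ,  -  234, - 124,-39/7,1,21, 141/2, 245,284,301,550,  697,863.93 ] 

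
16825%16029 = 796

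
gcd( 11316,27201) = 3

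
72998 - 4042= 68956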